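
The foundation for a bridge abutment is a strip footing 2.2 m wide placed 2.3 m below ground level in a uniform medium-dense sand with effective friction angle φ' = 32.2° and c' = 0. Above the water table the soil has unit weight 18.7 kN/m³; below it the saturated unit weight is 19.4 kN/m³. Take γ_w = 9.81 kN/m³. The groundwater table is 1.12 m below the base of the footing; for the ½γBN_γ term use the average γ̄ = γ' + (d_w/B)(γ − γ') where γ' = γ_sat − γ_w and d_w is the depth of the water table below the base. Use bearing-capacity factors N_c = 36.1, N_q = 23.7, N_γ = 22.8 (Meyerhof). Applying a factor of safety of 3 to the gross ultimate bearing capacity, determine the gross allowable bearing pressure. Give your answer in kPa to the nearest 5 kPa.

Effective surcharge at the founding depth q = γ·D_f = 18.7 × 2.3 = 43.01 kPa.
With d_w = 1.12 m < B, γ̄ = 9.59 + (1.12/2.2) × (18.7 − 9.59) = 14.228 kN/m³.
q_ult = q·N_q + 0.5·γ·B·N_γ
     = 43.01 × 23.7 + 0.5 × 14.228 × 2.2 × 22.8
     = 1019.3 + 356.83 = 1376.2 kPa.
q_all = q_ult / FS = 1376.2 / 3 = 458.72 kPa.

q_all ≈ 460 kPa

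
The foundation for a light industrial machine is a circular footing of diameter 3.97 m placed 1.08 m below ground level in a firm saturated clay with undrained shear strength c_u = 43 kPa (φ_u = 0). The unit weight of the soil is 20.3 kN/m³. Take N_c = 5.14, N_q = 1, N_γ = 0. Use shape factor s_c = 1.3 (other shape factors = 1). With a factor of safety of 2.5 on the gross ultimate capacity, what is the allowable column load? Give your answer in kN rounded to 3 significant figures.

P_all ≈ 1530 kN

Overburden at base level: q = 20.3 × 1.08 = 21.924 kPa.
Cohesion term c·N_c·s_c = 43 × 5.14 × 1.3 = 287.33 kPa; surcharge term q·N_q = 21.924 × 1 = 21.924 kPa.
q_ult = 287.33 + 21.924 = 309.25 kPa.
Gross allowable pressure q_all = 309.25 / 2.5 = 123.7 kPa.
Footing area = 12.3786 m², so allowable column load = 123.7 × 12.3786 = 1531.2 kN.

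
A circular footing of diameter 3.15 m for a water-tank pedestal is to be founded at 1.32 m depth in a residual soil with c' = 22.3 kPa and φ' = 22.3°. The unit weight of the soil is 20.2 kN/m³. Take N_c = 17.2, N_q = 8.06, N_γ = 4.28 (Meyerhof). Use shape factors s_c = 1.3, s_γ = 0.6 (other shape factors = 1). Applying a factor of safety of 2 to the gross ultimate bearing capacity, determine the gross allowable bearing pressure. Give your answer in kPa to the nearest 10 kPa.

q = γ·D_f = 20.2 × 1.32 = 26.664 kPa.
c·N_c·s_c = 22.3 × 17.2 × 1.3 = 498.63 kPa
q·N_q = 26.664 × 8.06 = 214.91 kPa
0.5·γ·B·N_γ·s_γ = 0.5 × 20.2 × 3.15 × 4.28 × 0.6 = 81.701 kPa
q_ult = 498.63 + 214.91 + 81.701 = 795.24 kPa.
q_all = q_ult / FS = 795.24 / 2 = 397.62 kPa.

q_all ≈ 400 kPa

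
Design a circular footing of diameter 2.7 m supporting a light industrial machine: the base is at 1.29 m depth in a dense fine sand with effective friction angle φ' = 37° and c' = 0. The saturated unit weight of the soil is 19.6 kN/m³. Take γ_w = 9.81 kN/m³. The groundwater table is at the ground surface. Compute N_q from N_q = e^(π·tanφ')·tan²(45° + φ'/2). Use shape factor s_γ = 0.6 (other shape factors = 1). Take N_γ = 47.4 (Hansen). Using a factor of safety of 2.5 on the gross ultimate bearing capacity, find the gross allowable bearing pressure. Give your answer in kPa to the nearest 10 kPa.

q_all ≈ 370 kPa

N_q = e^(π·tan37°)·tan²(63.5°) = 42.92.
With the water table at the surface the whole profile is submerged: γ' = 19.6 − 9.81 = 9.79 kN/m³, so q = γ'·D_f = 12.629 kPa; the same γ' applies in the ½γBN_γ term.
q_ult = q·N_q + 0.5·γ·B·N_γ·s_γ
     = 12.629 × 42.92 + 0.5 × 9.79 × 2.7 × 47.4 × 0.6
     = 542.04 + 375.88 = 917.92 kPa.
q_all = 917.92 / 2.5 = 367.17 kPa.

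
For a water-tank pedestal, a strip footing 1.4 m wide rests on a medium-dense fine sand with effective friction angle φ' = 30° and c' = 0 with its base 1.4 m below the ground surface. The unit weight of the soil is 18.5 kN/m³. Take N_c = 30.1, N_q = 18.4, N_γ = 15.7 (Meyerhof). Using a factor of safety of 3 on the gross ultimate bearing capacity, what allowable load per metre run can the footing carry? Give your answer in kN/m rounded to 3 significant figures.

≈ 317 kN/m

Overburden at base level: q = 18.5 × 1.4 = 25.9 kPa.
Surcharge term q·N_q = 25.9 × 18.4 = 476.56 kPa; self-weight term 0.5·γ·B·N_γ = 0.5 × 18.5 × 1.4 × 15.7 = 203.31 kPa.
q_ult = 476.56 + 203.31 = 679.87 kPa.
Gross allowable pressure q_all = 679.87 / 3 = 226.62 kPa.
Allowable wall load = q_all × B = 226.62 × 1.4 = 317.27 kN per metre run.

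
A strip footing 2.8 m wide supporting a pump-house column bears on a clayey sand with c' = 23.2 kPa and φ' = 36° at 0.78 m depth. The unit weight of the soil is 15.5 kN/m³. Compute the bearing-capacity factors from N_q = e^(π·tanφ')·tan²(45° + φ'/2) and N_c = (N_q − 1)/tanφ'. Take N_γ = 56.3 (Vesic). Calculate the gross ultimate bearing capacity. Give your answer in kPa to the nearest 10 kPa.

q_ult ≈ 2850 kPa

tan36° = 0.7265, so N_q = e^(π×0.7265)·tan²(63°) = 9.801 × 3.852 = 37.75.
N_c = (37.75 − 1)/tan36° = 50.59.
q = γ·D_f = 15.5 × 0.78 = 12.09 kPa.
c·N_c = 23.2 × 50.585 = 1173.6 kPa
q·N_q = 12.09 × 37.752 = 456.43 kPa
0.5·γ·B·N_γ = 0.5 × 15.5 × 2.8 × 56.3 = 1221.7 kPa
q_ult = 1173.6 + 456.43 + 1221.7 = 2851.7 kPa.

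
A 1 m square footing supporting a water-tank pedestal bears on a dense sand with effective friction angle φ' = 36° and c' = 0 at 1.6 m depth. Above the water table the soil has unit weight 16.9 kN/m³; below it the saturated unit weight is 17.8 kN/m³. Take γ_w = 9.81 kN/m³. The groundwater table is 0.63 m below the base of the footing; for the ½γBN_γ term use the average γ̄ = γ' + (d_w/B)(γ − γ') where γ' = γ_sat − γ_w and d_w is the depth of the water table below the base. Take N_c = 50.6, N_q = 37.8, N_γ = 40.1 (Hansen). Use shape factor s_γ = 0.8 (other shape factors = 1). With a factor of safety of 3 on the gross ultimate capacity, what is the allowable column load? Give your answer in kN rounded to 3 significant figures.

P_all ≈ 413 kN

Effective surcharge at the founding depth q = γ·D_f = 16.9 × 1.6 = 27.04 kPa.
With d_w = 0.63 m < B, γ̄ = 7.99 + (0.63/1) × (16.9 − 7.99) = 13.603 kN/m³.
q_ult = q·N_q + 0.5·γ·B·N_γ·s_γ
     = 27.04 × 37.8 + 0.5 × 13.603 × 1 × 40.1 × 0.8
     = 1022.1 + 218.2 = 1240.3 kPa.
Gross allowable pressure q_all = 1240.3 / 3 = 413.44 kPa.
Footing area = 1 m², so allowable column load = 413.44 × 1 = 413.44 kN.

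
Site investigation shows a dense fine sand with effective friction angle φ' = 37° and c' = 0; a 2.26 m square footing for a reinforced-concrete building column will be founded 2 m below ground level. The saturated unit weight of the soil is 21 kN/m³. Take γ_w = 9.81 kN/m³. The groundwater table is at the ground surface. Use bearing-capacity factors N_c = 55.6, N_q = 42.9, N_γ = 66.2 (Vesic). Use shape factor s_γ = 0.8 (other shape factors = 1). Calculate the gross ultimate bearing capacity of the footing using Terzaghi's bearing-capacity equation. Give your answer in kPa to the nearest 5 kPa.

γ' = 21 − 9.81 = 11.19 kN/m³ (submerged throughout). q = 11.19 × 2 = 22.38 kPa; the same γ' applies in the ½γBN_γ term.
q·N_q = 22.38 × 42.9 = 960.1 kPa
0.5·γ·B·N_γ·s_γ = 0.5 × 11.19 × 2.26 × 66.2 × 0.8 = 669.66 kPa
q_ult = 960.1 + 669.66 = 1629.8 kPa.

q_ult ≈ 1630 kPa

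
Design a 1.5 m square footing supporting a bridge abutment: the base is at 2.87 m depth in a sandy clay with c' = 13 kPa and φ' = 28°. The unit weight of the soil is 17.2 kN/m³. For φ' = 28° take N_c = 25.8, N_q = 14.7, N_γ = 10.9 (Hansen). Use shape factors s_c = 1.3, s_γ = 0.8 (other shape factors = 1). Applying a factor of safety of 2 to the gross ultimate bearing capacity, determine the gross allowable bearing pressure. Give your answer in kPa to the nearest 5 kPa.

Overburden at base level: q = 17.2 × 2.87 = 49.364 kPa.
Cohesion term c·N_c·s_c = 13 × 25.8 × 1.3 = 436.02 kPa; surcharge term q·N_q = 49.364 × 14.7 = 725.65 kPa; self-weight term 0.5·γ·B·N_γ·s_γ = 0.5 × 17.2 × 1.5 × 10.9 × 0.8 = 112.49 kPa.
q_ult = 436.02 + 725.65 + 112.49 = 1274.2 kPa.
q_all = q_ult / FS = 1274.2 / 2 = 637.08 kPa.

q_all ≈ 635 kPa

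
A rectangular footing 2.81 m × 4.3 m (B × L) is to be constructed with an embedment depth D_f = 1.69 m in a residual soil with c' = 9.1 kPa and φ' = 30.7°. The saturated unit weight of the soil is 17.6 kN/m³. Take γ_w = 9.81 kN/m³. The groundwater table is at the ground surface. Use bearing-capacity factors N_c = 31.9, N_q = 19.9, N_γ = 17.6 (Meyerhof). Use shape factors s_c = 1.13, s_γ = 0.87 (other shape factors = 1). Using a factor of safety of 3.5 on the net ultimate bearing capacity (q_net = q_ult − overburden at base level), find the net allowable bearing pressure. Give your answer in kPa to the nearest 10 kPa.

γ' = 17.6 − 9.81 = 7.79 kN/m³ (submerged throughout). q = 7.79 × 1.69 = 13.165 kPa; the same γ' applies in the ½γBN_γ term.
c·N_c·s_c = 9.1 × 31.9 × 1.13 = 328.03 kPa
q·N_q = 13.165 × 19.9 = 261.99 kPa
0.5·γ·B·N_γ·s_γ = 0.5 × 7.79 × 2.81 × 17.6 × 0.87 = 167.59 kPa
q_ult = 328.03 + 261.99 + 167.59 = 757.6 kPa.
q_net = 757.6 − 13.165 = 744.44 kPa.
q_all(net) = 744.44 / 3.5 = 212.7 kPa.

q_all(net) ≈ 210 kPa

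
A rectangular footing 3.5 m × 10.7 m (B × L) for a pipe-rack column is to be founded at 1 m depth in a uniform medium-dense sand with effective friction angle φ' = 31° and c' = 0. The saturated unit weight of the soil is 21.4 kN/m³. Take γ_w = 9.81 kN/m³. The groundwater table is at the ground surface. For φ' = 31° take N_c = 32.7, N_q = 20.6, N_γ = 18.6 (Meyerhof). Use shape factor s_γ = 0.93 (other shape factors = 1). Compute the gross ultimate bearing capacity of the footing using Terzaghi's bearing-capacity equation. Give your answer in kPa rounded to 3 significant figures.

q_ult ≈ 590 kPa

With the water table at the surface the whole profile is submerged: γ' = 21.4 − 9.81 = 11.59 kN/m³, so q = γ'·D_f = 11.59 kPa; the same γ' applies in the ½γBN_γ term.
q_ult = q·N_q + 0.5·γ·B·N_γ·s_γ
     = 11.59 × 20.6 + 0.5 × 11.59 × 3.5 × 18.6 × 0.93
     = 238.75 + 350.85 = 589.6 kPa.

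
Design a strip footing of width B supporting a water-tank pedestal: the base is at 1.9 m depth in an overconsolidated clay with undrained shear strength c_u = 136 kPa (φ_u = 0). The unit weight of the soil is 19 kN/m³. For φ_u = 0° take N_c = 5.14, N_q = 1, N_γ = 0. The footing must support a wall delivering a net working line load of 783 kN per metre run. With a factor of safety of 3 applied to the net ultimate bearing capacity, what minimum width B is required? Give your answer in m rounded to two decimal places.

B = 3.36 m

q = γ·D_f = 19 × 1.9 = 36.1 kPa.
c·N_c = 136 × 5.14 = 699.04 kPa
q·N_q = 36.1 × 1 = 36.1 kPa
q_ult = 699.04 + 36.1 = 735.14 kPa.
For φ = 0 the ½γBN_γ term vanishes, so q_ult is independent of B. q_net = 735.14 − 36.1 = 699.04 kPa; q_all(net) = 699.04/3 = 233.01 kPa.
Required width B = w / q_all(net) = 783 / 233.01 = 3.36 m.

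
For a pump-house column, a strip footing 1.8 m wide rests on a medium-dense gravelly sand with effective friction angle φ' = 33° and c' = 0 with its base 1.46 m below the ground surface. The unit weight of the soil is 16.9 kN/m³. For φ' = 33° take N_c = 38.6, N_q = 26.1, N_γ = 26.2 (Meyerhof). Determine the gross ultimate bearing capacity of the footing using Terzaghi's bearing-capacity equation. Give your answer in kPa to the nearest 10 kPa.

Effective surcharge at the founding depth q = γ·D_f = 16.9 × 1.46 = 24.674 kPa.
q_ult = q·N_q + 0.5·γ·B·N_γ
     = 24.674 × 26.1 + 0.5 × 16.9 × 1.8 × 26.2
     = 643.99 + 398.5 = 1042.5 kPa.

q_ult ≈ 1040 kPa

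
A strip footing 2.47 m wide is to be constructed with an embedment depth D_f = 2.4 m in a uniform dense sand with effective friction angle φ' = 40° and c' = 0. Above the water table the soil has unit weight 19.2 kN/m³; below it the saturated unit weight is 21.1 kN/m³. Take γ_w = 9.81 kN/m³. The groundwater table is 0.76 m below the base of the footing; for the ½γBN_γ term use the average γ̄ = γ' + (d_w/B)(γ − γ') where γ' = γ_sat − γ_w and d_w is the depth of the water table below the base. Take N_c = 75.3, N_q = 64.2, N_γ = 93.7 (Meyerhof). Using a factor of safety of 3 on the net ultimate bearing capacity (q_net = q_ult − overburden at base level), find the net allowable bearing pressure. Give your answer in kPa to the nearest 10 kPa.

Effective surcharge at the founding depth q = γ·D_f = 19.2 × 2.4 = 46.08 kPa.
With d_w = 0.76 m < B, γ̄ = 11.29 + (0.76/2.47) × (19.2 − 11.29) = 13.724 kN/m³.
q_ult = q·N_q + 0.5·γ·B·N_γ
     = 46.08 × 64.2 + 0.5 × 13.724 × 2.47 × 93.7
     = 2958.3 + 1588.1 = 4546.5 kPa.
q_net = 4546.5 − 46.08 = 4500.4 kPa.
q_all(net) = 4500.4 / 3 = 1500.1 kPa.

q_all(net) ≈ 1500 kPa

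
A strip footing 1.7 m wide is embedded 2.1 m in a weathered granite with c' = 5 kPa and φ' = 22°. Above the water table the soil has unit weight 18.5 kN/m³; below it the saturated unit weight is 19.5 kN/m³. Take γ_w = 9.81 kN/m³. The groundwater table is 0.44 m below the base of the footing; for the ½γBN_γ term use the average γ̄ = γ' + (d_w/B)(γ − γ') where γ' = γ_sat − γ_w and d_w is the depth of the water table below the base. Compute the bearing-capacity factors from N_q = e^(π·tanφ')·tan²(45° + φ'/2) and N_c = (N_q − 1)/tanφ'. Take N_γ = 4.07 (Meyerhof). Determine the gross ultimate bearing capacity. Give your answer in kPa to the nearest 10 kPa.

q_ult ≈ 430 kPa

tan22° = 0.404, so N_q = e^(π×0.404)·tan²(56°) = 3.558 × 2.198 = 7.82.
N_c = (7.82 − 1)/tan22° = 16.88.
Effective surcharge at the founding depth q = γ·D_f = 18.5 × 2.1 = 38.85 kPa.
With d_w = 0.44 m < B, γ̄ = 9.69 + (0.44/1.7) × (18.5 − 9.69) = 11.97 kN/m³.
q_ult = c·N_c + q·N_q + 0.5·γ·B·N_γ
     = 5 × 16.883 + 38.85 × 7.8211 + 0.5 × 11.97 × 1.7 × 4.07
     = 84.414 + 303.85 + 41.411 = 429.68 kPa.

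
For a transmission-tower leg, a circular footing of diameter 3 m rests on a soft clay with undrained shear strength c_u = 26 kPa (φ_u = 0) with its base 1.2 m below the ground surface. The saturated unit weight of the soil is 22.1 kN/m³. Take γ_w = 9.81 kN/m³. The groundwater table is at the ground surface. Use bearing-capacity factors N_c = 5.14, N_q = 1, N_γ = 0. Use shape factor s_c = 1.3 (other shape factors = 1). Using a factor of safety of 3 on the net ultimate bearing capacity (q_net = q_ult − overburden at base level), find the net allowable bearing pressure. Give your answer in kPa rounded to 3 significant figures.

q_all(net) ≈ 57.9 kPa

Water table at ground surface, so effective unit weight γ' = 22.1 − 9.81 = 12.29 kN/m³ is used throughout; overburden q = 12.29 × 1.2 = 14.748 kPa.
Cohesion term c·N_c·s_c = 26 × 5.14 × 1.3 = 173.73 kPa; surcharge term q·N_q = 14.748 × 1 = 14.748 kPa.
q_ult = 173.73 + 14.748 = 188.48 kPa.
q_net = 188.48 − 14.748 = 173.73 kPa.
q_all(net) = 173.73 / 3 = 57.911 kPa.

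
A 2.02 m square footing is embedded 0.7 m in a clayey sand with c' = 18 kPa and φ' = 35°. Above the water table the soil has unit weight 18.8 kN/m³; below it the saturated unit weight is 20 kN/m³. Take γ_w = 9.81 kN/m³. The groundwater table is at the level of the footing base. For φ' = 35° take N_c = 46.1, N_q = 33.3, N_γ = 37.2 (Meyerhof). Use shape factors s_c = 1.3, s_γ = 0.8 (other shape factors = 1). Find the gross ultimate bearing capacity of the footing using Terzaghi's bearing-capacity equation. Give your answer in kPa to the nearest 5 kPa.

q = γ·D_f = 18.8 × 0.7 = 13.16 kPa.
For the ½γBN_γ term take γ' = 20 − 9.81 = 10.19 kN/m³ (soil below base is submerged).
c·N_c·s_c = 18 × 46.1 × 1.3 = 1078.7 kPa
q·N_q = 13.16 × 33.3 = 438.23 kPa
0.5·γ·B·N_γ·s_γ = 0.5 × 10.19 × 2.02 × 37.2 × 0.8 = 306.29 kPa
q_ult = 1078.7 + 438.23 + 306.29 = 1823.3 kPa.

q_ult ≈ 1825 kPa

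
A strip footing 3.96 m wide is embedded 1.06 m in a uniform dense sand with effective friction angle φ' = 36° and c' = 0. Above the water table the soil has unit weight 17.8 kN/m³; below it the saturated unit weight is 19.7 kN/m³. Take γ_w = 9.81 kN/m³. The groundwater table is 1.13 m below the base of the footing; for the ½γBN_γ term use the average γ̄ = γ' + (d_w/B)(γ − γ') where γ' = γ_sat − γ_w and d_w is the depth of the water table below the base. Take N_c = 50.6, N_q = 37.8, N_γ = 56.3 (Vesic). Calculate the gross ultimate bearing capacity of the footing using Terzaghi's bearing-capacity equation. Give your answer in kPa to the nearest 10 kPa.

q_ult ≈ 2070 kPa

Overburden at base level: q = 17.8 × 1.06 = 18.868 kPa.
The water table is 1.13 m below the base (< B = 3.96 m), so the ½γBN_γ term uses γ̄ = γ' + (d_w/B)(γ − γ') = 9.89 + (1.13/3.96)(17.8 − 9.89) = 12.147 kN/m³.
Surcharge term q·N_q = 18.868 × 37.8 = 713.21 kPa; self-weight term 0.5·γ·B·N_γ = 0.5 × 12.147 × 3.96 × 56.3 = 1354.1 kPa.
q_ult = 713.21 + 1354.1 = 2067.3 kPa.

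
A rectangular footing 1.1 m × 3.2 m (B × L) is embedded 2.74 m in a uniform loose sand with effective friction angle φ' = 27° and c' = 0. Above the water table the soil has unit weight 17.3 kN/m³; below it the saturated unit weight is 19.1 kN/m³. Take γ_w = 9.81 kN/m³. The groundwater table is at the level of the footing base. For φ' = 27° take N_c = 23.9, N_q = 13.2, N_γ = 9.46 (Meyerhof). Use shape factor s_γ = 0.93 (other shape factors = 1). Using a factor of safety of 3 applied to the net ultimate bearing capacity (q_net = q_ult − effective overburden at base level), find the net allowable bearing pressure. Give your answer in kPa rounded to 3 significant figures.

q = γ·D_f = 17.3 × 2.74 = 47.402 kPa.
For the ½γBN_γ term take γ' = 19.1 − 9.81 = 9.29 kN/m³ (soil below base is submerged).
q·N_q = 47.402 × 13.2 = 625.71 kPa
0.5·γ·B·N_γ·s_γ = 0.5 × 9.29 × 1.1 × 9.46 × 0.93 = 44.952 kPa
q_ult = 625.71 + 44.952 = 670.66 kPa.
Net ultimate: q_net = 670.66 − 47.402 = 623.26 kPa.
q_all(net) = 623.26 / 3 = 207.75 kPa.

q_all(net) ≈ 208 kPa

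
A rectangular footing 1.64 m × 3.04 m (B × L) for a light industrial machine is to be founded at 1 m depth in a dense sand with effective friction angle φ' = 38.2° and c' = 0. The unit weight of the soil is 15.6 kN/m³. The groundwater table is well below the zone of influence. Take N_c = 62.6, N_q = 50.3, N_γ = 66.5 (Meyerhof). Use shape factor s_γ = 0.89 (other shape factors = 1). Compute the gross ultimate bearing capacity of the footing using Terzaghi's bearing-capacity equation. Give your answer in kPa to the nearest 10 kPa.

q_ult ≈ 1540 kPa

q = γ·D_f = 15.6 × 1 = 15.6 kPa.
q·N_q = 15.6 × 50.3 = 784.68 kPa
0.5·γ·B·N_γ·s_γ = 0.5 × 15.6 × 1.64 × 66.5 × 0.89 = 757.09 kPa
q_ult = 784.68 + 757.09 = 1541.8 kPa.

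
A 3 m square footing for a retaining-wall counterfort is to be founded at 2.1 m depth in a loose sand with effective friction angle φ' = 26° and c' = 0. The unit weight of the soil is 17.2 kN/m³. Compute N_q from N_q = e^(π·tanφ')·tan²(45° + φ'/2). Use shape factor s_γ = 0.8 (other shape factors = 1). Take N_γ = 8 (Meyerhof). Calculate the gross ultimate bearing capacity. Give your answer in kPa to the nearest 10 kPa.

tan26° = 0.4877, so N_q = e^(π×0.4877)·tan²(58°) = 4.629 × 2.561 = 11.85.
q = γ·D_f = 17.2 × 2.1 = 36.12 kPa.
q·N_q = 36.12 × 11.854 = 428.17 kPa
0.5·γ·B·N_γ·s_γ = 0.5 × 17.2 × 3 × 8 × 0.8 = 165.12 kPa
q_ult = 428.17 + 165.12 = 593.29 kPa.

q_ult ≈ 590 kPa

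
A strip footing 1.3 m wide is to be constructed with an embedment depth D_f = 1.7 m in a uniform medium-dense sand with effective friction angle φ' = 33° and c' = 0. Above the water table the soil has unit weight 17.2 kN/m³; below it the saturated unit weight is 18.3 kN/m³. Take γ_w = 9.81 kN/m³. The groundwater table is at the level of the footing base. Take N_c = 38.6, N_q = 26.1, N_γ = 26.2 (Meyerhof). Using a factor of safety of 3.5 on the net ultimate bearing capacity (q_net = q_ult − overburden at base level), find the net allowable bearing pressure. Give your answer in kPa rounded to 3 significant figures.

q = γ·D_f = 17.2 × 1.7 = 29.24 kPa.
For the ½γBN_γ term take γ' = 18.3 − 9.81 = 8.49 kN/m³ (soil below base is submerged).
q·N_q = 29.24 × 26.1 = 763.16 kPa
0.5·γ·B·N_γ = 0.5 × 8.49 × 1.3 × 26.2 = 144.58 kPa
q_ult = 763.16 + 144.58 = 907.75 kPa.
q_net = 907.75 − 29.24 = 878.51 kPa.
q_all(net) = 878.51 / 3.5 = 251 kPa.

q_all(net) ≈ 251 kPa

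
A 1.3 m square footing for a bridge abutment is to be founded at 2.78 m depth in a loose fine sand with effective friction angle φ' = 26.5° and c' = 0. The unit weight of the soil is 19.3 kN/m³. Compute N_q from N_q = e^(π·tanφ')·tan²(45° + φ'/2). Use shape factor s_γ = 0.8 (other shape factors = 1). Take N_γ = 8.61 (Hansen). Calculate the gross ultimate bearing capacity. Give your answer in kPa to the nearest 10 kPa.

q_ult ≈ 760 kPa

tan26.5° = 0.4986, so N_q = e^(π×0.4986)·tan²(58.25°) = 4.789 × 2.611 = 12.51.
Effective surcharge at the founding depth q = γ·D_f = 19.3 × 2.78 = 53.654 kPa.
q_ult = q·N_q + 0.5·γ·B·N_γ·s_γ
     = 53.654 × 12.506 + 0.5 × 19.3 × 1.3 × 8.61 × 0.8
     = 671.01 + 86.41 = 757.42 kPa.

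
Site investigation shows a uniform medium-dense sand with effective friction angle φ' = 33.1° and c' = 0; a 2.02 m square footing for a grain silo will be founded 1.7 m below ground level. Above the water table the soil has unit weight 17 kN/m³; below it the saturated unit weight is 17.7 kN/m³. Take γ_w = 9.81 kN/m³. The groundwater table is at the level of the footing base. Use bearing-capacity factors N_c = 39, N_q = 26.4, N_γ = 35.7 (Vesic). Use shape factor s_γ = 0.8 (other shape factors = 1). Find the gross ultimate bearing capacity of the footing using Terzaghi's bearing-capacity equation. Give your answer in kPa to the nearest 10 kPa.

q_ult ≈ 990 kPa

Overburden at base level: q = 17 × 1.7 = 28.9 kPa.
Below the base the soil is submerged, so the ½γBN_γ term uses γ' = 17.7 − 9.81 = 7.89 kN/m³.
Surcharge term q·N_q = 28.9 × 26.4 = 762.96 kPa; self-weight term 0.5·γ·B·N_γ·s_γ = 0.5 × 7.89 × 2.02 × 35.7 × 0.8 = 227.59 kPa.
q_ult = 762.96 + 227.59 = 990.55 kPa.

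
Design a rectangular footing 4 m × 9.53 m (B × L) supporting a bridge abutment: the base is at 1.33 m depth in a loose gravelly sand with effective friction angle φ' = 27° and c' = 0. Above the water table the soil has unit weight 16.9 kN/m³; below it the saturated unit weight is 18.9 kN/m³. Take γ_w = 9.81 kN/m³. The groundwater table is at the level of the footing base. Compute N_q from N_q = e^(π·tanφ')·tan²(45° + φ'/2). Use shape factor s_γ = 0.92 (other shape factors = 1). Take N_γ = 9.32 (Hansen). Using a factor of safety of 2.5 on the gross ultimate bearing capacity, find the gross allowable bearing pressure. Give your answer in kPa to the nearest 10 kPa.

N_q = e^(π·tan27°)·tan²(58.5°) = 13.2.
q = γ·D_f = 16.9 × 1.33 = 22.477 kPa.
For the ½γBN_γ term take γ' = 18.9 − 9.81 = 9.09 kN/m³ (soil below base is submerged).
q·N_q = 22.477 × 13.199 = 296.68 kPa
0.5·γ·B·N_γ·s_γ = 0.5 × 9.09 × 4 × 9.32 × 0.92 = 155.88 kPa
q_ult = 296.68 + 155.88 = 452.56 kPa.
q_all = 452.56 / 2.5 = 181.02 kPa.

q_all ≈ 180 kPa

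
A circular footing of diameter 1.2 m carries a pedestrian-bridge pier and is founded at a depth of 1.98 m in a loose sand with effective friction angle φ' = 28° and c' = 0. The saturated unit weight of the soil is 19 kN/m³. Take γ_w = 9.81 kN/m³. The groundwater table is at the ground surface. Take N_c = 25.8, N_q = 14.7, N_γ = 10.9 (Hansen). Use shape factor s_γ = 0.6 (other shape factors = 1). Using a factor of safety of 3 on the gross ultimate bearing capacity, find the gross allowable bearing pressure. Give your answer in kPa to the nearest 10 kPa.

γ' = 19 − 9.81 = 9.19 kN/m³ (submerged throughout). q = 9.19 × 1.98 = 18.196 kPa; the same γ' applies in the ½γBN_γ term.
q·N_q = 18.196 × 14.7 = 267.48 kPa
0.5·γ·B·N_γ·s_γ = 0.5 × 9.19 × 1.2 × 10.9 × 0.6 = 36.062 kPa
q_ult = 267.48 + 36.062 = 303.55 kPa.
q_all = 303.55 / 3 = 101.18 kPa.

q_all ≈ 100 kPa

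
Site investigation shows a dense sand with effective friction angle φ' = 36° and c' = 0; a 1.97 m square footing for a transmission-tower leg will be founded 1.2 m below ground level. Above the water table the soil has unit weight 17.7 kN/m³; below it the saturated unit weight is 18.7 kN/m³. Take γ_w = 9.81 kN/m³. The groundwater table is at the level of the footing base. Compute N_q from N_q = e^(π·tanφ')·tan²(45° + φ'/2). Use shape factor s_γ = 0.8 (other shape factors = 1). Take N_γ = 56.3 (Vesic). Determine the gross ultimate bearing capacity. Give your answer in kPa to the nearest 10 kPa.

tan36° = 0.7265, so N_q = e^(π×0.7265)·tan²(63°) = 9.801 × 3.852 = 37.75.
Effective surcharge at the founding depth q = γ·D_f = 17.7 × 1.2 = 21.24 kPa.
The water table coincides with the base, so in the self-weight term γ → γ' = 8.89 kN/m³.
q_ult = q·N_q + 0.5·γ·B·N_γ·s_γ
     = 21.24 × 37.752 + 0.5 × 8.89 × 1.97 × 56.3 × 0.8
     = 801.86 + 394.4 = 1196.3 kPa.

q_ult ≈ 1200 kPa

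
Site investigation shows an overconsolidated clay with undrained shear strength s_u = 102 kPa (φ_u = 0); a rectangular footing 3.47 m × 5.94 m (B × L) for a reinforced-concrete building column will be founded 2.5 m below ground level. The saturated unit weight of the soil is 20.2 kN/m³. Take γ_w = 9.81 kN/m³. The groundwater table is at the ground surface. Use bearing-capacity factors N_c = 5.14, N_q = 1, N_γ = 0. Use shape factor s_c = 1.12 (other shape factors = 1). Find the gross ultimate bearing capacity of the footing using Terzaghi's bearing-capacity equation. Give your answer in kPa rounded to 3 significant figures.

Water table at ground surface, so effective unit weight γ' = 20.2 − 9.81 = 10.39 kN/m³ is used throughout; overburden q = 10.39 × 2.5 = 25.975 kPa.
Cohesion term c·N_c·s_c = 102 × 5.14 × 1.12 = 587.19 kPa; surcharge term q·N_q = 25.975 × 1 = 25.975 kPa.
q_ult = 587.19 + 25.975 = 613.17 kPa.

q_ult ≈ 613 kPa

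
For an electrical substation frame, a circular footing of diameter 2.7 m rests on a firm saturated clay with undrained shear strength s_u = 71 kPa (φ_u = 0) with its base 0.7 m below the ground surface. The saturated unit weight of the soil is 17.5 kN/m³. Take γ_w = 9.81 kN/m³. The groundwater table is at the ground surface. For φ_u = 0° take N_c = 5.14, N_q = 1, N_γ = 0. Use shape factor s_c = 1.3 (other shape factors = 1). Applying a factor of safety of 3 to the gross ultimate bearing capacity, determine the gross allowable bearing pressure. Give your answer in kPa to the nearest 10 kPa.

Water table at ground surface, so effective unit weight γ' = 17.5 − 9.81 = 7.69 kN/m³ is used throughout; overburden q = 7.69 × 0.7 = 5.383 kPa.
Cohesion term c·N_c·s_c = 71 × 5.14 × 1.3 = 474.42 kPa; surcharge term q·N_q = 5.383 × 1 = 5.383 kPa.
q_ult = 474.42 + 5.383 = 479.81 kPa.
q_all = q_ult / FS = 479.81 / 3 = 159.94 kPa.

q_all ≈ 160 kPa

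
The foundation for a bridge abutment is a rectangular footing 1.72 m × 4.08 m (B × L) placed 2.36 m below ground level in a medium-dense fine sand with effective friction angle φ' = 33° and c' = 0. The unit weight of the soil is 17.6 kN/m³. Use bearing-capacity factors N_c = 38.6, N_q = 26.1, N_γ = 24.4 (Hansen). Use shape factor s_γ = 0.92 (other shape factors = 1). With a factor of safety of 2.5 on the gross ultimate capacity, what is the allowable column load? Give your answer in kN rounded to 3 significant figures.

q = γ·D_f = 17.6 × 2.36 = 41.536 kPa.
q·N_q = 41.536 × 26.1 = 1084.1 kPa
0.5·γ·B·N_γ·s_γ = 0.5 × 17.6 × 1.72 × 24.4 × 0.92 = 339.77 kPa
q_ult = 1084.1 + 339.77 = 1423.9 kPa.
Gross allowable pressure q_all = 1423.9 / 2.5 = 569.55 kPa.
Footing area = 7.0176 m², so allowable column load = 569.55 × 7.0176 = 3996.8 kN.

P_all ≈ 4000 kN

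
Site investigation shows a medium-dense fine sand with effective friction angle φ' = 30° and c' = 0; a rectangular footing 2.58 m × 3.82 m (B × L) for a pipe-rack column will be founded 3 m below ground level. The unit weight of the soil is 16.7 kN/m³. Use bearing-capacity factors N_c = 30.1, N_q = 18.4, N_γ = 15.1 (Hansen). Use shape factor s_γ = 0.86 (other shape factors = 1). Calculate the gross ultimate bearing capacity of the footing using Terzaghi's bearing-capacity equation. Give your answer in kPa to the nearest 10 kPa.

q_ult ≈ 1200 kPa

q = γ·D_f = 16.7 × 3 = 50.1 kPa.
q·N_q = 50.1 × 18.4 = 921.84 kPa
0.5·γ·B·N_γ·s_γ = 0.5 × 16.7 × 2.58 × 15.1 × 0.86 = 279.76 kPa
q_ult = 921.84 + 279.76 = 1201.6 kPa.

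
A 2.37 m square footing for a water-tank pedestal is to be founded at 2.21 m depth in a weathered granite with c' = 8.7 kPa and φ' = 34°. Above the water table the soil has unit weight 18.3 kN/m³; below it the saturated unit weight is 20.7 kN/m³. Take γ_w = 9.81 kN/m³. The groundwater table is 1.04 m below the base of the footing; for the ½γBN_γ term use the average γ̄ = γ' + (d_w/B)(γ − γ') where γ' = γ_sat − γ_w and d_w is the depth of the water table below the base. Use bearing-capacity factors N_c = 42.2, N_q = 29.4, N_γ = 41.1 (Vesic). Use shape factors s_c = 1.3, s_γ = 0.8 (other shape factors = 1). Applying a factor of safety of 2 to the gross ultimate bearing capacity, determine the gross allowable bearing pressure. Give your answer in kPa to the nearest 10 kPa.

q = γ·D_f = 18.3 × 2.21 = 40.443 kPa.
γ' = 10.89 kN/m³; averaging over the depth B below the base, γ̄ = γ' + (d_w/B)(γ − γ') = 14.142 kN/m³.
c·N_c·s_c = 8.7 × 42.2 × 1.3 = 477.28 kPa
q·N_q = 40.443 × 29.4 = 1189 kPa
0.5·γ·B·N_γ·s_γ = 0.5 × 14.142 × 2.37 × 41.1 × 0.8 = 551 kPa
q_ult = 477.28 + 1189 + 551 = 2217.3 kPa.
q_all = q_ult / FS = 2217.3 / 2 = 1108.7 kPa.

q_all ≈ 1110 kPa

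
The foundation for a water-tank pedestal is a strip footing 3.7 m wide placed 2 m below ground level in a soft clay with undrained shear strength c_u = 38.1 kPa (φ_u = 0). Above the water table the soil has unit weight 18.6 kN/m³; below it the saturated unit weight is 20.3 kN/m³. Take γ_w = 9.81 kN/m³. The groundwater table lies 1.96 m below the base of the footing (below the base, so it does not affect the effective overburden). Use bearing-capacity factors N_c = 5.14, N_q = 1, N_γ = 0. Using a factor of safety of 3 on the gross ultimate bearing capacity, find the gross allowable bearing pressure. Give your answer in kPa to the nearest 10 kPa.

q_all ≈ 80 kPa

Effective surcharge at the founding depth q = γ·D_f = 18.6 × 2 = 37.2 kPa.
q_ult = c·N_c + q·N_q
     = 38.1 × 5.14 + 37.2 × 1
     = 195.83 + 37.2 = 233.03 kPa.
q_all = 233.03 / 3 = 77.678 kPa.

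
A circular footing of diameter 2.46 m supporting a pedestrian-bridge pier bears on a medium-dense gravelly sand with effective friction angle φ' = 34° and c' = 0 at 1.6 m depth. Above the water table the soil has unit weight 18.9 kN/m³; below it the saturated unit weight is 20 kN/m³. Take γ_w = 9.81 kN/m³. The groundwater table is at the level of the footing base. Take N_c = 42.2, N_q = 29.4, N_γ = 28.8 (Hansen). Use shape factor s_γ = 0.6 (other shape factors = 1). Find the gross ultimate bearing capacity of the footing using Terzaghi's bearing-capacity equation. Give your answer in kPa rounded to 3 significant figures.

q_ult ≈ 1110 kPa

Overburden at base level: q = 18.9 × 1.6 = 30.24 kPa.
Below the base the soil is submerged, so the ½γBN_γ term uses γ' = 20 − 9.81 = 10.19 kN/m³.
Surcharge term q·N_q = 30.24 × 29.4 = 889.06 kPa; self-weight term 0.5·γ·B·N_γ·s_γ = 0.5 × 10.19 × 2.46 × 28.8 × 0.6 = 216.58 kPa.
q_ult = 889.06 + 216.58 = 1105.6 kPa.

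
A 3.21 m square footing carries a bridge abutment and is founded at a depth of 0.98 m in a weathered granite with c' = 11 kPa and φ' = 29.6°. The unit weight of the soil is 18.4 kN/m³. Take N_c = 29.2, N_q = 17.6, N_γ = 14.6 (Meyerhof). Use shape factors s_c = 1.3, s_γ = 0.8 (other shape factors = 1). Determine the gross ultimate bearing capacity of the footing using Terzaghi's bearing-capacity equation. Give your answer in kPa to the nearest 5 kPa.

q_ult ≈ 1080 kPa

q = γ·D_f = 18.4 × 0.98 = 18.032 kPa.
c·N_c·s_c = 11 × 29.2 × 1.3 = 417.56 kPa
q·N_q = 18.032 × 17.6 = 317.36 kPa
0.5·γ·B·N_γ·s_γ = 0.5 × 18.4 × 3.21 × 14.6 × 0.8 = 344.93 kPa
q_ult = 417.56 + 317.36 + 344.93 = 1079.9 kPa.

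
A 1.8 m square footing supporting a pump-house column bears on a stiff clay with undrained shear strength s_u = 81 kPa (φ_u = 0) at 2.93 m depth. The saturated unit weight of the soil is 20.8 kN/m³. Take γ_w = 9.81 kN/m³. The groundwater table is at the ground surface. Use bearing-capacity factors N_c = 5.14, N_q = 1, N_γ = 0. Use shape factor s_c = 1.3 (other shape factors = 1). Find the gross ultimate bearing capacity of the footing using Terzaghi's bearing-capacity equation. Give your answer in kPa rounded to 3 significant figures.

γ' = 20.8 − 9.81 = 10.99 kN/m³ (submerged throughout). q = 10.99 × 2.93 = 32.201 kPa.
c·N_c·s_c = 81 × 5.14 × 1.3 = 541.24 kPa
q·N_q = 32.201 × 1 = 32.201 kPa
q_ult = 541.24 + 32.201 = 573.44 kPa.

q_ult ≈ 573 kPa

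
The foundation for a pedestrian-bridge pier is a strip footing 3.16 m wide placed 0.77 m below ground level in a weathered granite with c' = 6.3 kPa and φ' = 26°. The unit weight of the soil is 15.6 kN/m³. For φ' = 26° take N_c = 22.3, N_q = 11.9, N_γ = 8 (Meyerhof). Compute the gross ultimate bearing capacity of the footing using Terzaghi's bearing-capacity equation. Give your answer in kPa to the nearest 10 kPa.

q_ult ≈ 480 kPa

Effective surcharge at the founding depth q = γ·D_f = 15.6 × 0.77 = 12.012 kPa.
q_ult = c·N_c + q·N_q + 0.5·γ·B·N_γ
     = 6.3 × 22.3 + 12.012 × 11.9 + 0.5 × 15.6 × 3.16 × 8
     = 140.49 + 142.94 + 197.18 = 480.62 kPa.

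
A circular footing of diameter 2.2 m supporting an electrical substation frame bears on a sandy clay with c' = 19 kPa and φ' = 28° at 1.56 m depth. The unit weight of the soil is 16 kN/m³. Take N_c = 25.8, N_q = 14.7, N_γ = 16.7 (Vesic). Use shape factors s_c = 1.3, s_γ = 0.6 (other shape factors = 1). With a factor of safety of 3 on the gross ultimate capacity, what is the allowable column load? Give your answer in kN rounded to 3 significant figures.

Overburden at base level: q = 16 × 1.56 = 24.96 kPa.
Cohesion term c·N_c·s_c = 19 × 25.8 × 1.3 = 637.26 kPa; surcharge term q·N_q = 24.96 × 14.7 = 366.91 kPa; self-weight term 0.5·γ·B·N_γ·s_γ = 0.5 × 16 × 2.2 × 16.7 × 0.6 = 176.35 kPa.
q_ult = 637.26 + 366.91 + 176.35 = 1180.5 kPa.
Gross allowable pressure q_all = 1180.5 / 3 = 393.51 kPa.
Footing area = 3.8013 m², so allowable column load = 393.51 × 3.8013 = 1495.8 kN.

P_all ≈ 1500 kN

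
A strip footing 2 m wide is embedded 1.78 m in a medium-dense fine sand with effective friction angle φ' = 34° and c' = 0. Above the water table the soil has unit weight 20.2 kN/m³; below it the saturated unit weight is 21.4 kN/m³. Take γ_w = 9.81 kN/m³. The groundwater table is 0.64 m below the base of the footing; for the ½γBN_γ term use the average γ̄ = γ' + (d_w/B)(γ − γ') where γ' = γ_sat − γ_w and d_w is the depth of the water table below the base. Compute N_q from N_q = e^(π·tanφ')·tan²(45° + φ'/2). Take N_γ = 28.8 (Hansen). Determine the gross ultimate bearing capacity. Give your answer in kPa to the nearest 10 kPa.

q_ult ≈ 1470 kPa

tan34° = 0.6745, so N_q = e^(π×0.6745)·tan²(62°) = 8.323 × 3.537 = 29.44.
Overburden at base level: q = 20.2 × 1.78 = 35.956 kPa.
The water table is 0.64 m below the base (< B = 2 m), so the ½γBN_γ term uses γ̄ = γ' + (d_w/B)(γ − γ') = 11.59 + (0.64/2)(20.2 − 11.59) = 14.345 kN/m³.
Surcharge term q·N_q = 35.956 × 29.44 = 1058.5 kPa; self-weight term 0.5·γ·B·N_γ = 0.5 × 14.345 × 2 × 28.8 = 413.14 kPa.
q_ult = 1058.5 + 413.14 = 1471.7 kPa.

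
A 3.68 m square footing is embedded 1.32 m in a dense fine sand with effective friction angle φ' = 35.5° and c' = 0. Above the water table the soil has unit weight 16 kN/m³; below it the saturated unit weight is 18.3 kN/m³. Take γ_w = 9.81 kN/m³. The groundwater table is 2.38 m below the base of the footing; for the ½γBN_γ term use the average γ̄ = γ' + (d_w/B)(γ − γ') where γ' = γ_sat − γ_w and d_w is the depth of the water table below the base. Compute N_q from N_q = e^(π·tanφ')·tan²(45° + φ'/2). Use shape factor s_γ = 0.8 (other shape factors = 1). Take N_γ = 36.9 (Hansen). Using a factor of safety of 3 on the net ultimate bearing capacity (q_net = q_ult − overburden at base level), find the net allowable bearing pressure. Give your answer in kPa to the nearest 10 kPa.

q_all(net) ≈ 480 kPa

N_q = e^(π·tan35.5°)·tan²(62.75°) = 35.44.
Overburden at base level: q = 16 × 1.32 = 21.12 kPa.
The water table is 2.38 m below the base (< B = 3.68 m), so the ½γBN_γ term uses γ̄ = γ' + (d_w/B)(γ − γ') = 8.49 + (2.38/3.68)(16 − 8.49) = 13.347 kN/m³.
Surcharge term q·N_q = 21.12 × 35.443 = 748.55 kPa; self-weight term 0.5·γ·B·N_γ·s_γ = 0.5 × 13.347 × 3.68 × 36.9 × 0.8 = 724.97 kPa.
q_ult = 748.55 + 724.97 = 1473.5 kPa.
q_net = 1473.5 − 21.12 = 1452.4 kPa.
q_all(net) = 1452.4 / 3 = 484.13 kPa.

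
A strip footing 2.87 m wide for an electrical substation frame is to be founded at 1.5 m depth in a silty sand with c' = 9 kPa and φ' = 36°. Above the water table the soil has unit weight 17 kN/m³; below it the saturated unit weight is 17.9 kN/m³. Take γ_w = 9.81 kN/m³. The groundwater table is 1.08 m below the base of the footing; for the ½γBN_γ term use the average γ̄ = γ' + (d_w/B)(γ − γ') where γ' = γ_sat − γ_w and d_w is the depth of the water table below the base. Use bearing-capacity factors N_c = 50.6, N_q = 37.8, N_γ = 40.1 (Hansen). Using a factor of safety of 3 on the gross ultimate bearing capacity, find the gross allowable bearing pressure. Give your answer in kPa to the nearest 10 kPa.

Overburden at base level: q = 17 × 1.5 = 25.5 kPa.
The water table is 1.08 m below the base (< B = 2.87 m), so the ½γBN_γ term uses γ̄ = γ' + (d_w/B)(γ − γ') = 8.09 + (1.08/2.87)(17 − 8.09) = 11.443 kN/m³.
Cohesion term c·N_c = 9 × 50.6 = 455.4 kPa; surcharge term q·N_q = 25.5 × 37.8 = 963.9 kPa; self-weight term 0.5·γ·B·N_γ = 0.5 × 11.443 × 2.87 × 40.1 = 658.46 kPa.
q_ult = 455.4 + 963.9 + 658.46 = 2077.8 kPa.
q_all = 2077.8 / 3 = 692.59 kPa.

q_all ≈ 690 kPa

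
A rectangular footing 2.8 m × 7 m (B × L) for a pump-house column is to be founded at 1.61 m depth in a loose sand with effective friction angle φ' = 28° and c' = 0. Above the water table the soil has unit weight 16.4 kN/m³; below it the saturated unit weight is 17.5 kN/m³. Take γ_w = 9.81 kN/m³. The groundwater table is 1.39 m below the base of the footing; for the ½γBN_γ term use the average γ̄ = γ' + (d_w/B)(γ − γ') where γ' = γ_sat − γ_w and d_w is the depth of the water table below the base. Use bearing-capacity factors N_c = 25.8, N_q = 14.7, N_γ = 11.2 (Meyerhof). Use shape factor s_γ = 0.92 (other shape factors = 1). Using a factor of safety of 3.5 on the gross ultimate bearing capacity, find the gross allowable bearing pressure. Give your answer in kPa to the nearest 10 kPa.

Overburden at base level: q = 16.4 × 1.61 = 26.404 kPa.
The water table is 1.39 m below the base (< B = 2.8 m), so the ½γBN_γ term uses γ̄ = γ' + (d_w/B)(γ − γ') = 7.69 + (1.39/2.8)(16.4 − 7.69) = 12.014 kN/m³.
Surcharge term q·N_q = 26.404 × 14.7 = 388.14 kPa; self-weight term 0.5·γ·B·N_γ·s_γ = 0.5 × 12.014 × 2.8 × 11.2 × 0.92 = 173.31 kPa.
q_ult = 388.14 + 173.31 = 561.45 kPa.
q_all = 561.45 / 3.5 = 160.41 kPa.

q_all ≈ 160 kPa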